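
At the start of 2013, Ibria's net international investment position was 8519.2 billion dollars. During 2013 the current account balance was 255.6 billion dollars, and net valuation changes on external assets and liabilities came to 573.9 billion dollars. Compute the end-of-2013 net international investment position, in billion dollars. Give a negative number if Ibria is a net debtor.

9348.7

Change in NIIP = current account + net valuation change = 255.6 + 573.9 = 829.5
End-of-year NIIP = 8519.2 + 829.5 = 9348.7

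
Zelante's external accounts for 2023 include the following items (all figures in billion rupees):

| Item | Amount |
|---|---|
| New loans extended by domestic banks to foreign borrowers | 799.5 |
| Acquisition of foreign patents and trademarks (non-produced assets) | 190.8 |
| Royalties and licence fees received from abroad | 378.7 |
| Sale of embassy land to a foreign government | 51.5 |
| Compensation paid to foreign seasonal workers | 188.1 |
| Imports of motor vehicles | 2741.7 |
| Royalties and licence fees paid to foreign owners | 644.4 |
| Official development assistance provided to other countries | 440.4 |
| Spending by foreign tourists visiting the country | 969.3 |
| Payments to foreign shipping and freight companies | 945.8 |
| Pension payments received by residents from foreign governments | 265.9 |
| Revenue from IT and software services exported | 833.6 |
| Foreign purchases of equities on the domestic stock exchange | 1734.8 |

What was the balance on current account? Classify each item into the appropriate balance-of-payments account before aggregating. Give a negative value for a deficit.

-2512.9

Goods: -2741.7
Services: -644.4 + 969.3 - 945.8 + 378.7 + 833.6 = 591.4
Primary income: -188.1
Secondary income: 265.9 - 440.4 = -174.5
Current account = (-2741.7) + 591.4 + (-188.1) + (-174.5) = -2512.9
(Excluded from the current account — financial account: new loans extended by domestic banks to foreign borrowers 799.5, foreign purchases of equities on the domestic stock exchange 1734.8; capital account: acquisition of foreign patents and trademarks (non-produced assets) 190.8, sale of embassy land to a foreign government 51.5.)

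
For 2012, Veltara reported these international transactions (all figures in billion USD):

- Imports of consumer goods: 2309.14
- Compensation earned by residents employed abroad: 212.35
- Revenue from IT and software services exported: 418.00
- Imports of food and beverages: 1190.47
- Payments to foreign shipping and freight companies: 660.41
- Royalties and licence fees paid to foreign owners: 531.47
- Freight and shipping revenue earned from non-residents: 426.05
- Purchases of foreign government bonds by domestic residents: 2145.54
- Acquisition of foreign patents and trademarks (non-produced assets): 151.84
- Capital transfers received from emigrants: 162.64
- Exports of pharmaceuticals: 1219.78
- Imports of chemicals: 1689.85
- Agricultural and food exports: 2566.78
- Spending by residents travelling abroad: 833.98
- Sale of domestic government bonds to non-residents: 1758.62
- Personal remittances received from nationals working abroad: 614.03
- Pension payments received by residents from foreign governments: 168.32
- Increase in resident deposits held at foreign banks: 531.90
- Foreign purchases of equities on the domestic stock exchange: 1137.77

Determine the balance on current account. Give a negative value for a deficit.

-1590.01

Goods: 2566.78 - 2309.14 - 1190.47 + 1219.78 - 1689.85 = -1402.90
Services: -660.41 + 426.05 - 531.47 - 833.98 + 418.00 = -1181.81
Primary income: 212.35
Secondary income: 168.32 + 614.03 = 782.35
Current account = (-1402.90) + (-1181.81) + 212.35 + 782.35 = -1590.01
(Excluded from the current account — financial account: purchases of foreign government bonds by domestic residents 2145.54, sale of domestic government bonds to non-residents 1758.62, increase in resident deposits held at foreign banks 531.90, foreign purchases of equities on the domestic stock exchange 1137.77; capital account: acquisition of foreign patents and trademarks (non-produced assets) 151.84, capital transfers received from emigrants 162.64.)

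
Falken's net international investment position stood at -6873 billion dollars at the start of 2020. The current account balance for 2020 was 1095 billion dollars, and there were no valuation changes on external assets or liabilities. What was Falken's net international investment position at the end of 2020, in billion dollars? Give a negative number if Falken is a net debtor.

-5778

With no valuation effects, change in NIIP = current account = 1095
End-of-year NIIP = -6873 + 1095 = -5778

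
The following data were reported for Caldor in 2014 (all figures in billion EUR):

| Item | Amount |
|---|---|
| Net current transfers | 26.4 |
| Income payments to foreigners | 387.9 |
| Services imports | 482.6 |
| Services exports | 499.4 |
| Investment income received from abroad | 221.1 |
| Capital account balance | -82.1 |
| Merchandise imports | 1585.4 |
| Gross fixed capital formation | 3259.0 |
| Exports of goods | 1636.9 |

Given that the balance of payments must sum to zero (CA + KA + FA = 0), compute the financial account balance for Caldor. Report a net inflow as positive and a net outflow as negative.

Goods balance = 1636.9 - 1585.4 = 51.5
Services balance = 499.4 - 482.6 = 16.8
Trade balance (goods + services) = 51.5 + 16.8 = 68.3
Net primary income = 221.1 - 387.9 = -166.8
Net secondary income = 26.4
Current account = 68.3 + (-166.8) + 26.4 = -72.1
Financial account = -(-72.1 + (-82.1)) = 154.2

154.2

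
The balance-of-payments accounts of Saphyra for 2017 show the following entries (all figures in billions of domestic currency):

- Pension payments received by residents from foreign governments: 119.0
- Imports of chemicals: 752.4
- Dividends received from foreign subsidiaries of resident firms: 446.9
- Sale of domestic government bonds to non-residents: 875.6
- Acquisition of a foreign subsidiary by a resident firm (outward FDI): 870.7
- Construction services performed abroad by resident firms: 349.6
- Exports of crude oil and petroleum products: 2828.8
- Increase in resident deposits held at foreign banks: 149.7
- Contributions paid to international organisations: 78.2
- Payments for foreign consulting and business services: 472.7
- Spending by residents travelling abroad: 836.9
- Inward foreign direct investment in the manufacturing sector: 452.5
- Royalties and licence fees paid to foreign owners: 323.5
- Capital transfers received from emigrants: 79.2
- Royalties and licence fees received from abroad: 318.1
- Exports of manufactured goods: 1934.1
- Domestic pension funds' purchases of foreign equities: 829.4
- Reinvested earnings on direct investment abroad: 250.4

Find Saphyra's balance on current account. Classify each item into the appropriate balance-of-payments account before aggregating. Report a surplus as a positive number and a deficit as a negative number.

3783.2

Goods: 2828.8 - 752.4 + 1934.1 = 4010.5
Services: -323.5 - 836.9 + 318.1 - 472.7 + 349.6 = -965.4
Primary income: 250.4 + 446.9 = 697.3
Secondary income: 119.0 - 78.2 = 40.8
Current account = 4010.5 + (-965.4) + 697.3 + 40.8 = 3783.2
(Excluded from the current account — financial account: sale of domestic government bonds to non-residents 875.6, acquisition of a foreign subsidiary by a resident firm (outward FDI) 870.7, increase in resident deposits held at foreign banks 149.7, inward foreign direct investment in the manufacturing sector 452.5, domestic pension funds' purchases of foreign equities 829.4; capital account: capital transfers received from emigrants 79.2.)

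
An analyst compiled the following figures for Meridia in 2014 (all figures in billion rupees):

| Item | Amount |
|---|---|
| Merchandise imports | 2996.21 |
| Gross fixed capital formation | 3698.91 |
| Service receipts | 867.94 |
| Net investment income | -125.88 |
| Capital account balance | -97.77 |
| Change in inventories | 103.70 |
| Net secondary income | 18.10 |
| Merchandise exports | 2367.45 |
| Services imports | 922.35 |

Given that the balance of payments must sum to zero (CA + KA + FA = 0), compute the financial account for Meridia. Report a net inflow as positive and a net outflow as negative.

888.72

Goods balance = 2367.45 - 2996.21 = -628.76
Services balance = 867.94 - 922.35 = -54.41
Trade balance (goods + services) = -628.76 + (-54.41) = -683.17
Net primary income = -125.88
Net secondary income = 18.10
Current account = -683.17 + (-125.88) + 18.10 = -790.95
Financial account = -(-790.95 + (-97.77)) = 888.72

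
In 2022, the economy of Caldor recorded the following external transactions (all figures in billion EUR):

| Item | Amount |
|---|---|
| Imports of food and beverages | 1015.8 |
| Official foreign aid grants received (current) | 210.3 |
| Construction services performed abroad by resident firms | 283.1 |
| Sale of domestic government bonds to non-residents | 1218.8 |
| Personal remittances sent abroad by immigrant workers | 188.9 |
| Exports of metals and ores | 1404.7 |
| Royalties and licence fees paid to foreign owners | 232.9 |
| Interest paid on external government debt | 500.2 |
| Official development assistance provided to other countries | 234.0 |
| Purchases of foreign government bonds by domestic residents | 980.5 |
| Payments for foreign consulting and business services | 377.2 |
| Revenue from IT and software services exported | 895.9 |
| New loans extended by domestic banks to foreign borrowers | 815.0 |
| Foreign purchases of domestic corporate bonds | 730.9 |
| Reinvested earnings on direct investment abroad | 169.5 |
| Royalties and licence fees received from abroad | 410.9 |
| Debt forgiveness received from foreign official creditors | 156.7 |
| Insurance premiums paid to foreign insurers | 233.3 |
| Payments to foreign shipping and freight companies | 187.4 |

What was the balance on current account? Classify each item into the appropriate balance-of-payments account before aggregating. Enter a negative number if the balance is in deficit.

Goods: 1404.7 - 1015.8 = 388.9
Services: -232.9 - 187.4 - 377.2 - 233.3 + 895.9 + 283.1 + 410.9 = 559.1
Primary income: 169.5 - 500.2 = -330.7
Secondary income: -234.0 + 210.3 - 188.9 = -212.6
Current account = 388.9 + 559.1 + (-330.7) + (-212.6) = 404.7
(Excluded from the current account — financial account: sale of domestic government bonds to non-residents 1218.8, purchases of foreign government bonds by domestic residents 980.5, new loans extended by domestic banks to foreign borrowers 815.0, foreign purchases of domestic corporate bonds 730.9; capital account: debt forgiveness received from foreign official creditors 156.7.)

404.7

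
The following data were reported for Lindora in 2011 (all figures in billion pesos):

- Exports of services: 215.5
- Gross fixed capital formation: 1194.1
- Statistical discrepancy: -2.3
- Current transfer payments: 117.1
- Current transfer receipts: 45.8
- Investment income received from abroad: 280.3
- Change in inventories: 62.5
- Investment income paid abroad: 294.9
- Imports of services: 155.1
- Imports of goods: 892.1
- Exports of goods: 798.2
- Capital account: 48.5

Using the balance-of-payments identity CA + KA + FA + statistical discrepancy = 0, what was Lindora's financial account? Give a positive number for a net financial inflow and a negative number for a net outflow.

73.2

Goods balance = 798.2 - 892.1 = -93.9
Services balance = 215.5 - 155.1 = 60.4
Trade balance (goods + services) = -93.9 + 60.4 = -33.5
Net primary income = 280.3 - 294.9 = -14.6
Net secondary income = 45.8 - 117.1 = -71.3
Current account = -33.5 + (-14.6) + (-71.3) = -119.4
Financial account = -(-119.4 + 48.5 + (-2.3)) = 73.2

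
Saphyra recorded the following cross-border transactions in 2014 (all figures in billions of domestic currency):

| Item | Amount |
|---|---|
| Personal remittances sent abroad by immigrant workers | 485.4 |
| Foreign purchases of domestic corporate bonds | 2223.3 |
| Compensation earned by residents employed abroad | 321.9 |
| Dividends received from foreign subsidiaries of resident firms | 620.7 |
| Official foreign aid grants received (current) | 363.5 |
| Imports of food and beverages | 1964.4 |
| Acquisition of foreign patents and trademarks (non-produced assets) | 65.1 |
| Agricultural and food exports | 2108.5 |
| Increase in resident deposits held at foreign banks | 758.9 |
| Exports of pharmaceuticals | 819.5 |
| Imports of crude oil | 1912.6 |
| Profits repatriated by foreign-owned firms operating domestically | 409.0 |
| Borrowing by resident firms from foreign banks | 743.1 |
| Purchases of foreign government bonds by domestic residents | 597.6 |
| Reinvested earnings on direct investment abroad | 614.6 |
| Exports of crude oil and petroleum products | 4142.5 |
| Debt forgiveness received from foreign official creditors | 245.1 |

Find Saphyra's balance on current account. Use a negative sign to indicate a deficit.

Goods: -1964.4 + 819.5 + 4142.5 - 1912.6 + 2108.5 = 3193.5
Primary income: 614.6 + 620.7 - 409.0 + 321.9 = 1148.2
Secondary income: 363.5 - 485.4 = -121.9
Current account = 3193.5 + 1148.2 + (-121.9) = 4219.8
(Excluded from the current account — financial account: foreign purchases of domestic corporate bonds 2223.3, increase in resident deposits held at foreign banks 758.9, borrowing by resident firms from foreign banks 743.1, purchases of foreign government bonds by domestic residents 597.6; capital account: acquisition of foreign patents and trademarks (non-produced assets) 65.1, debt forgiveness received from foreign official creditors 245.1.)

4219.8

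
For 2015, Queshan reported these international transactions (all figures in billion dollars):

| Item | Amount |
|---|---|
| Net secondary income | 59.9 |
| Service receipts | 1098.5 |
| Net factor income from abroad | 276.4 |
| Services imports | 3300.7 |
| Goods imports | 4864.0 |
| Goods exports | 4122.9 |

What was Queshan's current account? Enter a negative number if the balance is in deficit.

Goods balance = 4122.9 - 4864.0 = -741.1
Services balance = 1098.5 - 3300.7 = -2202.2
Trade balance (goods + services) = -741.1 + (-2202.2) = -2943.3
Net primary income = 276.4
Net secondary income = 59.9
Current account = -2943.3 + 276.4 + 59.9 = -2607.0

-2607.0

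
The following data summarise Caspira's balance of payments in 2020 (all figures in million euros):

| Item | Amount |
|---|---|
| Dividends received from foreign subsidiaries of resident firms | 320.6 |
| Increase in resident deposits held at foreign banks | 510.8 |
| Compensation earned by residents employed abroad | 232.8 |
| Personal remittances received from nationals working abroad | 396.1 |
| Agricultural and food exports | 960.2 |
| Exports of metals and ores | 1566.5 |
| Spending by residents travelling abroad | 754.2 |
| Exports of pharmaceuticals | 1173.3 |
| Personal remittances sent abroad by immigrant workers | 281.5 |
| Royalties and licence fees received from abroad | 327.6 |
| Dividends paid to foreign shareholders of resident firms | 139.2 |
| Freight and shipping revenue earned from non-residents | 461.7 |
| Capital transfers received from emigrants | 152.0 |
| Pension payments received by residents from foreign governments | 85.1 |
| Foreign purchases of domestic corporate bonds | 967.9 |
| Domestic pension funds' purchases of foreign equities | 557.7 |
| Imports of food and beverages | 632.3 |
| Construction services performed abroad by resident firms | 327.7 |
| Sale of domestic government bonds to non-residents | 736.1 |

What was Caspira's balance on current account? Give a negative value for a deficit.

Goods: 1566.5 + 960.2 - 632.3 + 1173.3 = 3067.7
Services: 327.7 - 754.2 + 327.6 + 461.7 = 362.8
Primary income: 320.6 + 232.8 - 139.2 = 414.2
Secondary income: 85.1 - 281.5 + 396.1 = 199.7
Current account = 3067.7 + 362.8 + 414.2 + 199.7 = 4044.4
(Excluded from the current account — financial account: increase in resident deposits held at foreign banks 510.8, foreign purchases of domestic corporate bonds 967.9, domestic pension funds' purchases of foreign equities 557.7, sale of domestic government bonds to non-residents 736.1; capital account: capital transfers received from emigrants 152.0.)

4044.4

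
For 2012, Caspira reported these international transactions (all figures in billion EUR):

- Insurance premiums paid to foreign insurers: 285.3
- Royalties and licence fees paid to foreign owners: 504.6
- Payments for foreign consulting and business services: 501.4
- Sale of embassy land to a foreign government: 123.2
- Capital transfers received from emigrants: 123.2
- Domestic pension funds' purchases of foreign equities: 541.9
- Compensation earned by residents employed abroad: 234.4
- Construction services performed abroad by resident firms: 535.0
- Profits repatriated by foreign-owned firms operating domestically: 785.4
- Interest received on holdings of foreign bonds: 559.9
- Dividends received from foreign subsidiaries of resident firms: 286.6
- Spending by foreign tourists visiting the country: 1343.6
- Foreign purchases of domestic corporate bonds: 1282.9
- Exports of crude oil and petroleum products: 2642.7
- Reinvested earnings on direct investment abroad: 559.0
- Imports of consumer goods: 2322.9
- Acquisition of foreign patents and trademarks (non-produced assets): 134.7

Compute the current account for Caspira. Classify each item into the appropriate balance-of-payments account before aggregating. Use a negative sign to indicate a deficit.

Goods: 2642.7 - 2322.9 = 319.8
Services: -504.6 + 535.0 - 501.4 + 1343.6 - 285.3 = 587.3
Primary income: 559.9 + 559.0 + 234.4 - 785.4 + 286.6 = 854.5
Current account = 319.8 + 587.3 + 854.5 = 1761.6
(Excluded from the current account — capital account: sale of embassy land to a foreign government 123.2, capital transfers received from emigrants 123.2, acquisition of foreign patents and trademarks (non-produced assets) 134.7; financial account: domestic pension funds' purchases of foreign equities 541.9, foreign purchases of domestic corporate bonds 1282.9.)

1761.6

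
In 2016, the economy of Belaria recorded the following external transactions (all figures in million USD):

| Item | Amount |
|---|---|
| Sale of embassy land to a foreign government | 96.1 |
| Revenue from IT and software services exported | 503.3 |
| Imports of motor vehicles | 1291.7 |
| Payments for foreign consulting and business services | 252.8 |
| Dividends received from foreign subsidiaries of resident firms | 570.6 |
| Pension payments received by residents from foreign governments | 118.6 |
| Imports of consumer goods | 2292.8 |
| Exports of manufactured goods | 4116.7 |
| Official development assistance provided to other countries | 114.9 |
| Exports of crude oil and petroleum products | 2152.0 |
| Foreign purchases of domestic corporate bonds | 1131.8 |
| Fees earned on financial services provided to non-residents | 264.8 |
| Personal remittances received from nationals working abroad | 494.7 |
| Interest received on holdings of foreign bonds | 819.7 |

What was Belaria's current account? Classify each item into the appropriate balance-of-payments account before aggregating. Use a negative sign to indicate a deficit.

5088.2

Goods: 4116.7 - 1291.7 - 2292.8 + 2152.0 = 2684.2
Services: 503.3 - 252.8 + 264.8 = 515.3
Primary income: 570.6 + 819.7 = 1390.3
Secondary income: 494.7 - 114.9 + 118.6 = 498.4
Current account = 2684.2 + 515.3 + 1390.3 + 498.4 = 5088.2
(Excluded from the current account — capital account: sale of embassy land to a foreign government 96.1; financial account: foreign purchases of domestic corporate bonds 1131.8.)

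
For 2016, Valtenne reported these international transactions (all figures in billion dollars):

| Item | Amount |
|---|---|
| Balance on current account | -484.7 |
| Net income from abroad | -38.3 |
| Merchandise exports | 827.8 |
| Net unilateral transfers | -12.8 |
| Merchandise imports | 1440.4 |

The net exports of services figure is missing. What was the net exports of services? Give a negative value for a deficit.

179.0

Current account = goods balance + services balance + net primary income + net secondary income
Sum of the known components = -663.7
Net exports of services = CA - (known components) = -484.7 - (-663.7) = 179.0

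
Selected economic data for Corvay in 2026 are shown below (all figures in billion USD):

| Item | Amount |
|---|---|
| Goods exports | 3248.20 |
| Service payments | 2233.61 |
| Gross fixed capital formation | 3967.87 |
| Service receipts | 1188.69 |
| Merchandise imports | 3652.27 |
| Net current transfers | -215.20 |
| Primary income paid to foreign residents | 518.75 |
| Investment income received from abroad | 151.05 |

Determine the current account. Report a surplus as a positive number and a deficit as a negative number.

Goods balance = 3248.20 - 3652.27 = -404.07
Services balance = 1188.69 - 2233.61 = -1044.92
Trade balance (goods + services) = -404.07 + (-1044.92) = -1448.99
Net primary income = 151.05 - 518.75 = -367.70
Net secondary income = -215.20
Current account = -1448.99 + (-367.70) + (-215.20) = -2031.89

-2031.89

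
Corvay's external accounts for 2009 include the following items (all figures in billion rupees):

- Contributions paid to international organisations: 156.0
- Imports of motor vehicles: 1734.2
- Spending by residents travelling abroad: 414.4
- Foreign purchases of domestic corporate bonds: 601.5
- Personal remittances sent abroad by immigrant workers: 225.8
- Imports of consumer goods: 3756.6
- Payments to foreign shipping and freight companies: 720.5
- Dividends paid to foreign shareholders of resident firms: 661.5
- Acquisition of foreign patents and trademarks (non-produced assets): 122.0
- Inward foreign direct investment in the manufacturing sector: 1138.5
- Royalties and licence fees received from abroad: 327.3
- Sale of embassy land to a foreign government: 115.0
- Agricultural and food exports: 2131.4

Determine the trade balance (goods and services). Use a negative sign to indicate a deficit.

Goods: -1734.2 + 2131.4 - 3756.6 = -3359.4
Services: -414.4 - 720.5 + 327.3 = -807.6
Trade balance = -3359.4 + (-807.6) = -4167.0
(Excluded from the trade balance — secondary income: contributions paid to international organisations 156.0, personal remittances sent abroad by immigrant workers 225.8; financial account: foreign purchases of domestic corporate bonds 601.5, inward foreign direct investment in the manufacturing sector 1138.5; primary income: dividends paid to foreign shareholders of resident firms 661.5; capital account: acquisition of foreign patents and trademarks (non-produced assets) 122.0, sale of embassy land to a foreign government 115.0.)

-4167.0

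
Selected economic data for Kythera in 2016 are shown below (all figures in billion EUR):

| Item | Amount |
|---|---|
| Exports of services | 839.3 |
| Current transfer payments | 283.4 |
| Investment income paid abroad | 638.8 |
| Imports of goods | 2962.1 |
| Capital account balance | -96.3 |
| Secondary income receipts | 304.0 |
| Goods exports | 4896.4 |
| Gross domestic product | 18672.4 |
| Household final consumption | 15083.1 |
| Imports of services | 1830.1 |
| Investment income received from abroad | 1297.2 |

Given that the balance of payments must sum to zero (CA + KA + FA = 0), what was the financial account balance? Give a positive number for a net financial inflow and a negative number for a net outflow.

-1526.2

Goods balance = 4896.4 - 2962.1 = 1934.3
Services balance = 839.3 - 1830.1 = -990.8
Trade balance (goods + services) = 1934.3 + (-990.8) = 943.5
Net primary income = 1297.2 - 638.8 = 658.4
Net secondary income = 304.0 - 283.4 = 20.6
Current account = 943.5 + 658.4 + 20.6 = 1622.5
Financial account = -(1622.5 + (-96.3)) = -1526.2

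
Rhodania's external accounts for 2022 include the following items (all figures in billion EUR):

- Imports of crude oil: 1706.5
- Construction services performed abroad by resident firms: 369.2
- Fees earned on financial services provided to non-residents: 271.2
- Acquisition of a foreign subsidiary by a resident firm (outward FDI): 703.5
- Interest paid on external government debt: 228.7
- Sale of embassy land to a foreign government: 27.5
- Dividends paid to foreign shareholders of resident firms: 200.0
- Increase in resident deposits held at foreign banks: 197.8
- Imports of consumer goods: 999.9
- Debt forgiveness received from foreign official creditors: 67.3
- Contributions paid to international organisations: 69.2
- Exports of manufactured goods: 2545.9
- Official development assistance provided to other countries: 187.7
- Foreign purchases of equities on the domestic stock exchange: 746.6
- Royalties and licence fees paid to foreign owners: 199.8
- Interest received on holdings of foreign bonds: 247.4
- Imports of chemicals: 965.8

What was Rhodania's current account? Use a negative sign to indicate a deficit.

Goods: -999.9 - 1706.5 - 965.8 + 2545.9 = -1126.3
Services: 271.2 + 369.2 - 199.8 = 440.6
Primary income: -200.0 + 247.4 - 228.7 = -181.3
Secondary income: -187.7 - 69.2 = -256.9
Current account = (-1126.3) + 440.6 + (-181.3) + (-256.9) = -1123.9
(Excluded from the current account — financial account: acquisition of a foreign subsidiary by a resident firm (outward FDI) 703.5, increase in resident deposits held at foreign banks 197.8, foreign purchases of equities on the domestic stock exchange 746.6; capital account: sale of embassy land to a foreign government 27.5, debt forgiveness received from foreign official creditors 67.3.)

-1123.9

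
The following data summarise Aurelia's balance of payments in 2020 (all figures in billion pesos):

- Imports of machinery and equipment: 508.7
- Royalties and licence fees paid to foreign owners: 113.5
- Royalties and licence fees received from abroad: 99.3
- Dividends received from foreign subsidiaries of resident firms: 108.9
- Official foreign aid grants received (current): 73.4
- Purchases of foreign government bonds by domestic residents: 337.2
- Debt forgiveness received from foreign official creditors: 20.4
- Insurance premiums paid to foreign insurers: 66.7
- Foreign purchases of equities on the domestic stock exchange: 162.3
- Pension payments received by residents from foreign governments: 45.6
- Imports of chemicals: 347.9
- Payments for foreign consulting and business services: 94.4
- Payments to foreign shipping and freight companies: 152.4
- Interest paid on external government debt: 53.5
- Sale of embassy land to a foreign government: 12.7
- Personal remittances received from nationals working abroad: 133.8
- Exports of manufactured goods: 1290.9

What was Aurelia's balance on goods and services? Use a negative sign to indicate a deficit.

Goods: -347.9 - 508.7 + 1290.9 = 434.3
Services: -94.4 - 152.4 - 113.5 + 99.3 - 66.7 = -327.7
Trade balance = 434.3 + (-327.7) = 106.6
(Excluded from the trade balance — primary income: dividends received from foreign subsidiaries of resident firms 108.9, interest paid on external government debt 53.5; secondary income: official foreign aid grants received (current) 73.4, pension payments received by residents from foreign governments 45.6, personal remittances received from nationals working abroad 133.8; financial account: purchases of foreign government bonds by domestic residents 337.2, foreign purchases of equities on the domestic stock exchange 162.3; capital account: debt forgiveness received from foreign official creditors 20.4, sale of embassy land to a foreign government 12.7.)

106.6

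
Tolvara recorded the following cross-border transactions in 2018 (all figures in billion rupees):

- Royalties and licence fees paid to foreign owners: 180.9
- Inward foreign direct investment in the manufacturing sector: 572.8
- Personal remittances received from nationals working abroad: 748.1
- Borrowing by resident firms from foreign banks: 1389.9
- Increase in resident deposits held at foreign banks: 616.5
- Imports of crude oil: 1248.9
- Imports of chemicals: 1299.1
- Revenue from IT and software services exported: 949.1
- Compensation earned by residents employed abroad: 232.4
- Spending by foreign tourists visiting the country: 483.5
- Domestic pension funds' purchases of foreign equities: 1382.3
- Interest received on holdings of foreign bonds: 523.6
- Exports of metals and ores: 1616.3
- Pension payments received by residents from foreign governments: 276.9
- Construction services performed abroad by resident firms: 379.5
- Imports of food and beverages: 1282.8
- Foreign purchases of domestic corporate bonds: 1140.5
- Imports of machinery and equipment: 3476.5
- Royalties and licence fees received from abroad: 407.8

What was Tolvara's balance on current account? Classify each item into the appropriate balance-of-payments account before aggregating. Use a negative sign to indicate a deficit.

-1871.0

Goods: -1248.9 - 3476.5 - 1282.8 - 1299.1 + 1616.3 = -5691.0
Services: 407.8 - 180.9 + 379.5 + 949.1 + 483.5 = 2039.0
Primary income: 523.6 + 232.4 = 756.0
Secondary income: 276.9 + 748.1 = 1025.0
Current account = (-5691.0) + 2039.0 + 756.0 + 1025.0 = -1871.0
(Excluded from the current account — financial account: inward foreign direct investment in the manufacturing sector 572.8, borrowing by resident firms from foreign banks 1389.9, increase in resident deposits held at foreign banks 616.5, domestic pension funds' purchases of foreign equities 1382.3, foreign purchases of domestic corporate bonds 1140.5.)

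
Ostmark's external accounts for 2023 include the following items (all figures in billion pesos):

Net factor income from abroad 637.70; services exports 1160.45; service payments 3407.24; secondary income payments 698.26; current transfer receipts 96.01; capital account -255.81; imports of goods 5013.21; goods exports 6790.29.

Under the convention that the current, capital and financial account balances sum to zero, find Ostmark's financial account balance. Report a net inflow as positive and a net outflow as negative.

Goods balance = 6790.29 - 5013.21 = 1777.08
Services balance = 1160.45 - 3407.24 = -2246.79
Trade balance (goods + services) = 1777.08 + (-2246.79) = -469.71
Net primary income = 637.70
Net secondary income = 96.01 - 698.26 = -602.25
Current account = -469.71 + 637.70 + (-602.25) = -434.26
Financial account = -(-434.26 + (-255.81)) = 690.07

690.07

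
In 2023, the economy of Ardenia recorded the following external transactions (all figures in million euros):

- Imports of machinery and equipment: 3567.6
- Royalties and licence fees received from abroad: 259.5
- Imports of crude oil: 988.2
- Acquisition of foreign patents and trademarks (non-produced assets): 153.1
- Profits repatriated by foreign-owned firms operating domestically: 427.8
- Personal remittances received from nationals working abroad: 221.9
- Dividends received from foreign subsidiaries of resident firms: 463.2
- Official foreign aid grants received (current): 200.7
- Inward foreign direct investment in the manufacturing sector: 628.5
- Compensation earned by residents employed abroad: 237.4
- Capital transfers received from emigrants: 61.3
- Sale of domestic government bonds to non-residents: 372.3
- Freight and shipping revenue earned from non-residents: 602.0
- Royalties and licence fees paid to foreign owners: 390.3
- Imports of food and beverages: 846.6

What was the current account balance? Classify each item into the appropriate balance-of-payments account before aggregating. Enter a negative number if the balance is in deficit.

-4235.8

Goods: -846.6 - 3567.6 - 988.2 = -5402.4
Services: 602.0 - 390.3 + 259.5 = 471.2
Primary income: 463.2 - 427.8 + 237.4 = 272.8
Secondary income: 200.7 + 221.9 = 422.6
Current account = (-5402.4) + 471.2 + 272.8 + 422.6 = -4235.8
(Excluded from the current account — capital account: acquisition of foreign patents and trademarks (non-produced assets) 153.1, capital transfers received from emigrants 61.3; financial account: inward foreign direct investment in the manufacturing sector 628.5, sale of domestic government bonds to non-residents 372.3.)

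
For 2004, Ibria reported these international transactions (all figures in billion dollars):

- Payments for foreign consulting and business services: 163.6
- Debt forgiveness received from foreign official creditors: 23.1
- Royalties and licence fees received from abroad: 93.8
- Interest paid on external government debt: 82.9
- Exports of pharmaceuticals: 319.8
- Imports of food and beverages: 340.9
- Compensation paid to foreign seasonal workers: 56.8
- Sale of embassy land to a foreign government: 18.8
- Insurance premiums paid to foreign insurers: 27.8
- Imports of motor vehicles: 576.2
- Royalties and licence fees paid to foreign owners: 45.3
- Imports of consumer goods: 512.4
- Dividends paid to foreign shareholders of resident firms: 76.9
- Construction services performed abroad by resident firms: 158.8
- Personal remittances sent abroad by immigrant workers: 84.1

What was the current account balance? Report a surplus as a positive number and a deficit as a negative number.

-1394.5

Goods: -576.2 - 512.4 + 319.8 - 340.9 = -1109.7
Services: 158.8 - 27.8 - 163.6 + 93.8 - 45.3 = 15.9
Primary income: -56.8 - 82.9 - 76.9 = -216.6
Secondary income: -84.1
Current account = (-1109.7) + 15.9 + (-216.6) + (-84.1) = -1394.5
(Excluded from the current account — capital account: debt forgiveness received from foreign official creditors 23.1, sale of embassy land to a foreign government 18.8.)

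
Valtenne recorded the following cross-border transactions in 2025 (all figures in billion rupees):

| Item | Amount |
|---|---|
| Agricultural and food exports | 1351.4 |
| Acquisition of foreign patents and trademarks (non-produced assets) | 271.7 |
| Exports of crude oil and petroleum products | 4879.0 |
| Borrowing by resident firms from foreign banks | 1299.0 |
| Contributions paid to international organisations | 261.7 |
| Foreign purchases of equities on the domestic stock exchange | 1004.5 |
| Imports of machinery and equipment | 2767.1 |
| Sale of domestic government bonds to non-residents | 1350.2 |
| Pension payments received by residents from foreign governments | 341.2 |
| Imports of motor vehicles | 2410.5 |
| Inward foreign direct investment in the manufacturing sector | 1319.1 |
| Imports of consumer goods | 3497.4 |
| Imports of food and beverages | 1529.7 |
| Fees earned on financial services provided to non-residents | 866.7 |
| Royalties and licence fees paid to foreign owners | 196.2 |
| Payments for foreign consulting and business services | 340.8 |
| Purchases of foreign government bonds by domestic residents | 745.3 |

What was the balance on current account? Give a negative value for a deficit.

Goods: 1351.4 - 1529.7 - 2767.1 + 4879.0 - 2410.5 - 3497.4 = -3974.3
Services: 866.7 - 340.8 - 196.2 = 329.7
Secondary income: -261.7 + 341.2 = 79.5
Current account = (-3974.3) + 329.7 + 79.5 = -3565.1
(Excluded from the current account — capital account: acquisition of foreign patents and trademarks (non-produced assets) 271.7; financial account: borrowing by resident firms from foreign banks 1299.0, foreign purchases of equities on the domestic stock exchange 1004.5, sale of domestic government bonds to non-residents 1350.2, inward foreign direct investment in the manufacturing sector 1319.1, purchases of foreign government bonds by domestic residents 745.3.)

-3565.1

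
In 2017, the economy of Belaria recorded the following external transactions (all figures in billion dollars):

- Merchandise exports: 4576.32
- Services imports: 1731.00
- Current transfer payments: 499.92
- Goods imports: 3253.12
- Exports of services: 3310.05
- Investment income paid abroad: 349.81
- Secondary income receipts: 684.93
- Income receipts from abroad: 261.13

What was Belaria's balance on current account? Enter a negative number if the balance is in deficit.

2998.58

Goods balance = 4576.32 - 3253.12 = 1323.20
Services balance = 3310.05 - 1731.00 = 1579.05
Trade balance (goods + services) = 1323.20 + 1579.05 = 2902.25
Net primary income = 261.13 - 349.81 = -88.68
Net secondary income = 684.93 - 499.92 = 185.01
Current account = 2902.25 + (-88.68) + 185.01 = 2998.58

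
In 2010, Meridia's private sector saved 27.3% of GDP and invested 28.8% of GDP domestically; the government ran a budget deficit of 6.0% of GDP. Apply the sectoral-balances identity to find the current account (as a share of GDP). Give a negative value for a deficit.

-7.5

By the sectoral-balances identity, CA = (S_private - I) + (T - G).
Private balance = 27.3 - 28.8 = -1.5
Government balance (T - G) = -6.0
CA = -1.5 + (-6.0) = -7.5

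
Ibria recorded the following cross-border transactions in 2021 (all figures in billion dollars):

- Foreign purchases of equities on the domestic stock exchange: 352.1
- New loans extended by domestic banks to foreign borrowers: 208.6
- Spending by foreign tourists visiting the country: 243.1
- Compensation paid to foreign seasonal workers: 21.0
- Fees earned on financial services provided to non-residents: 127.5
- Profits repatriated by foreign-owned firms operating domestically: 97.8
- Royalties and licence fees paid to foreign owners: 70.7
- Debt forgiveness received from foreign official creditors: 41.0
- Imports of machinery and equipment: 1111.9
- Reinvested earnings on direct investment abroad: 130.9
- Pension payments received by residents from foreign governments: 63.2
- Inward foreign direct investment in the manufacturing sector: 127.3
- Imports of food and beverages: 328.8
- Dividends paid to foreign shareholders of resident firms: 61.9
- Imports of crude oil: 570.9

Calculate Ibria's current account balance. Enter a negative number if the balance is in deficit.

-1698.3

Goods: -1111.9 - 570.9 - 328.8 = -2011.6
Services: 243.1 - 70.7 + 127.5 = 299.9
Primary income: -61.9 - 97.8 - 21.0 + 130.9 = -49.8
Secondary income: 63.2
Current account = (-2011.6) + 299.9 + (-49.8) + 63.2 = -1698.3
(Excluded from the current account — financial account: foreign purchases of equities on the domestic stock exchange 352.1, new loans extended by domestic banks to foreign borrowers 208.6, inward foreign direct investment in the manufacturing sector 127.3; capital account: debt forgiveness received from foreign official creditors 41.0.)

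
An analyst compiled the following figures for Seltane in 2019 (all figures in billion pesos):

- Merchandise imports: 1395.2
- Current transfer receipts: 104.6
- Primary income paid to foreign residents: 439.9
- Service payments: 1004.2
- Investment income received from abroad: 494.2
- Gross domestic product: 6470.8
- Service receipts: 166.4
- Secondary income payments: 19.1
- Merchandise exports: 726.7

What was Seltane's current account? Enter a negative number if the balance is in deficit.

-1366.5

Goods balance = 726.7 - 1395.2 = -668.5
Services balance = 166.4 - 1004.2 = -837.8
Trade balance (goods + services) = -668.5 + (-837.8) = -1506.3
Net primary income = 494.2 - 439.9 = 54.3
Net secondary income = 104.6 - 19.1 = 85.5
Current account = -1506.3 + 54.3 + 85.5 = -1366.5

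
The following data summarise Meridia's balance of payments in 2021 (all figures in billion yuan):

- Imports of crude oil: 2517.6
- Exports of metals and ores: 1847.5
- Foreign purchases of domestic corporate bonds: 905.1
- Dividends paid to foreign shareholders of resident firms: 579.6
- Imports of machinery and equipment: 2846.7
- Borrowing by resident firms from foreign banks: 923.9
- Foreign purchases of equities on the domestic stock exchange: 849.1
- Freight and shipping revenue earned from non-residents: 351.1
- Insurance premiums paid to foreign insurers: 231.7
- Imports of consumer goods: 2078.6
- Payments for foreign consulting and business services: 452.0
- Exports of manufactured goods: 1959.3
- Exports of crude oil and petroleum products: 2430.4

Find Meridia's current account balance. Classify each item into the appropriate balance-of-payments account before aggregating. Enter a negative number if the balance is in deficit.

-2117.9

Goods: -2846.7 - 2078.6 - 2517.6 + 1847.5 + 2430.4 + 1959.3 = -1205.7
Services: -231.7 + 351.1 - 452.0 = -332.6
Primary income: -579.6
Current account = (-1205.7) + (-332.6) + (-579.6) = -2117.9
(Excluded from the current account — financial account: foreign purchases of domestic corporate bonds 905.1, borrowing by resident firms from foreign banks 923.9, foreign purchases of equities on the domestic stock exchange 849.1.)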